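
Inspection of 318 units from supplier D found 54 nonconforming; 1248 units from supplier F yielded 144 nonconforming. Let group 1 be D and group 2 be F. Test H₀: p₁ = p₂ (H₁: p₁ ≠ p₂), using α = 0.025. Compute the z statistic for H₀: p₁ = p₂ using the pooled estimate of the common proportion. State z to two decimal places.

p̂₁ = 54/318 = 0.16981, p̂₂ = 144/1248 = 0.11538.
Pooled p̂ = (54+144)/(318+1248) = 198/1566 = 0.12644.
SE = √(p̂(1−p̂)(1/n₁+1/n₂)) = √(0.12644·0.87356·0.00394594) = √(0.000435831) = 0.02088.
z = (0.16981 − 0.11538)/0.02088 = 0.05443/0.02088 = 2.61.
p-value = 2·P(Z > 2.607) ≈ 0.0091. With α = 0.025, reject H₀.

z = 2.61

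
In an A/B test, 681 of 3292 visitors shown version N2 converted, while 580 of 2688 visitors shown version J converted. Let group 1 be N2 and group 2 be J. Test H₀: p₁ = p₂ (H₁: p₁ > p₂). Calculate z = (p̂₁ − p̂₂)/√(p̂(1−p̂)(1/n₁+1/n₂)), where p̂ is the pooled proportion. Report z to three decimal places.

p̂₁ = 681/3292 = 0.20687, p̂₂ = 580/2688 = 0.21577.
Pooled p̂ = (681+580)/(3292+2688) = 1261/5980 = 0.21087.
SE = √(p̂(1−p̂)(1/n₁+1/n₂)) = √(0.21087·0.78913·0.000675791) = √(0.000112454) = 0.01060.
z = (0.20687 − 0.21577)/0.01060 = -0.00890/0.01060 = -0.840.

z = -0.840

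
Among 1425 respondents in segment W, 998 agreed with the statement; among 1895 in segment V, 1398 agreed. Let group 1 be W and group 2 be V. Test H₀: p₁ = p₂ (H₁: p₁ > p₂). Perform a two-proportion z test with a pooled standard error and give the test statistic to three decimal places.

p̂₁ = 998/1425 = 0.70035, p̂₂ = 1398/1895 = 0.73773.
Pooled p̂ = (998+1398)/(1425+1895) = 2396/3320 = 0.72169.
SE = √(0.200855 × 0.00122946) = 0.01571.
z = (0.70035 − 0.73773)/0.01571 = -0.03738/0.01571 = -2.379.
p-value = P(Z > -2.379) ≈ 0.9913.

z = -2.379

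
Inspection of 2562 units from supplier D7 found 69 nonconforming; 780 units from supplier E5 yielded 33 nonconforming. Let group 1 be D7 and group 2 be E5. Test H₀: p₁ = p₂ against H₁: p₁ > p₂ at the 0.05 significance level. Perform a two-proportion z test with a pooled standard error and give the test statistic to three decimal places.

z = -2.186

p̂₁ = 69/2562 = 0.026932, p̂₂ = 33/780 = 0.042308.
Pooled p̂ = (69+33)/(2562+780) = 102/3342 = 0.030521.
SE = √(0.0295891 × 0.00167237) = 0.007034.
z = (0.026932 − 0.042308)/0.007034 = -0.015376/0.007034 = -2.186.
p-value = P(Z > -2.186) ≈ 0.9856, so at α = 0.05 we fail to reject H₀.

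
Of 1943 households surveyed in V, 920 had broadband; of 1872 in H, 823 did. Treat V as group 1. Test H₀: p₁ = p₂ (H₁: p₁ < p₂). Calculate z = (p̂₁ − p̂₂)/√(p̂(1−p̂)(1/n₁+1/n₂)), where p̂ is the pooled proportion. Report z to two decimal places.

z = 2.10

p̂₁ = 920/1943 = 0.47349, p̂₂ = 823/1872 = 0.43964.
Pooled p̂ = (920+823)/(1943+1872) = 1743/3815 = 0.45688.
SE = √(p̂(1−p̂)(1/n₁+1/n₂)) = √(0.45688·0.54312·0.00104886) = √(0.000260264) = 0.01613.
z = (0.47349 − 0.43964)/0.01613 = 0.03385/0.01613 = 2.10.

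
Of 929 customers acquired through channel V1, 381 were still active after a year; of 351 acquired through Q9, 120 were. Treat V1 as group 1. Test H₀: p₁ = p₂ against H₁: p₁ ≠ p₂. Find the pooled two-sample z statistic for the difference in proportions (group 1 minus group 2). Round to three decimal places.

z = 2.232

p̂₁ = 381/929 ≈ 0.41012, p̂₂ = 120/351 ≈ 0.34188.
Pooled p̂ = (381+120)/(929+351) = 501/1280 = 0.39141.
SE = √(p̂(1−p̂)(1/n₁+1/n₂)) = √(0.39141·0.60859·0.00392543) = √(0.000935066) = 0.03058.
z = (0.41012 − 0.34188)/0.03058 = 0.06824/0.03058 = 2.232.
p-value = 2·P(Z > 2.232) ≈ 0.0256.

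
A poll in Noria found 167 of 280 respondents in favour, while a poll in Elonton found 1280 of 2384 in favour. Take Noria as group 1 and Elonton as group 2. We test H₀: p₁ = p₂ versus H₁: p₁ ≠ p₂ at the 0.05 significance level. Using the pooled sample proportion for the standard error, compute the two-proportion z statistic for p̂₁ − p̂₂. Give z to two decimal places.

p̂₁ = 167/280 ≈ 0.5964, p̂₂ = 1280/2384 ≈ 0.5369.
Pooled p̂ = (167+1280)/(280+2384) = 1447/2664 = 0.5432.
SE = √(p̂(1−p̂)(1/n₁+1/n₂)) = √(0.5432·0.4568·0.00399089) = √(0.000990286) = 0.0315.
z = (0.5964 − 0.5369)/0.0315 = 0.0595/0.0315 = 1.89.
Two-sided p-value ≈ 2·Φ(−1.891) = 0.0586. With α = 0.05, fail to reject H₀.

z = 1.89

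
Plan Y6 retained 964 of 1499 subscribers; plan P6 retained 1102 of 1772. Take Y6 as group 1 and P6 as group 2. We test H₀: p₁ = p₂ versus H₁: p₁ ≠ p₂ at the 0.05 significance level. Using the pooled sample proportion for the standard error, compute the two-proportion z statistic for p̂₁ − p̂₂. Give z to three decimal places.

z = 1.252

p̂₁ = 964/1499 ≈ 0.64310, p̂₂ = 1102/1772 ≈ 0.62190.
Pooled p̂ = (964+1102)/(1499+1772) = 2066/3271 = 0.63161.
SE = √(p̂(1−p̂)(1/n₁+1/n₂)) = √(0.63161·0.36839·0.00123145) = √(0.000286531) = 0.01693.
z = (0.64310 − 0.62190)/0.01693 = 0.02120/0.01693 = 1.252.
p-value = 2·P(Z > 1.252) ≈ 0.2104, so at α = 0.05 we fail to reject H₀.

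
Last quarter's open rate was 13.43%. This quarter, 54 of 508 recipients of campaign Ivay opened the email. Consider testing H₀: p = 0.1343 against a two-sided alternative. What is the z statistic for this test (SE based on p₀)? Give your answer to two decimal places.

p̂ = 54/508 ≈ 0.1063.
Under H₀, SE = √(0.1343·0.8657/508) = √(0.000228865) = 0.0151.
z = (0.1063 − 0.1343)/0.0151 = -0.0280/0.0151 = -1.85.

z = -1.85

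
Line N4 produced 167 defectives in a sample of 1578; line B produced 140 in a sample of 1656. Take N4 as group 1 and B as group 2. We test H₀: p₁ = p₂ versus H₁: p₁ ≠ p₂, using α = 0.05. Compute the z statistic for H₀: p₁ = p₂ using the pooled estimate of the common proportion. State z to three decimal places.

p̂₁ = 167/1578 ≈ 0.10583, p̂₂ = 140/1656 ≈ 0.08454.
Pooled p̂ = (167+140)/(1578+1656) = 307/3234 = 0.09493.
SE = √(0.0859174 × 0.00123758) = 0.01031.
z = (0.10583 − 0.08454)/0.01031 = 0.02129/0.01031 = 2.065.
Two-sided p-value ≈ 2·Φ(−2.065) = 0.0390, so at α = 0.05 we reject H₀.

z = 2.065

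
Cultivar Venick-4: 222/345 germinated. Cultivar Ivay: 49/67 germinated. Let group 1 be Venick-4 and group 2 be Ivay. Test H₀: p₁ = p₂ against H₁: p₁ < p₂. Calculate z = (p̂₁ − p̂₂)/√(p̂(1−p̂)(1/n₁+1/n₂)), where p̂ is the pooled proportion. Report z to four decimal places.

z = -1.3871

p̂₁ = 222/345 ≈ 0.643478, p̂₂ = 49/67 ≈ 0.731343.
Pooled p̂ = (222+49)/(345+67) = 271/412 = 0.657767.
SE = √(0.22511 × 0.0178239) = 0.063343.
z = (0.643478 − 0.731343)/0.063343 = -0.087865/0.063343 = -1.3871.
p-value = P(Z < -1.387) ≈ 0.0827.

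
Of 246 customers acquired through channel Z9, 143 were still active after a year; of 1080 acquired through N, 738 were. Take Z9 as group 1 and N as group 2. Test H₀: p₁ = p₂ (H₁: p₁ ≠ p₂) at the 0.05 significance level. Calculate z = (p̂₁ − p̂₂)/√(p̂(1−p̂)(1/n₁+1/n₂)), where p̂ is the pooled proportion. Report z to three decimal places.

p̂₁ = 143/246 ≈ 0.581301, p̂₂ = 738/1080 ≈ 0.683333.
Pooled p̂ = (143+738)/(246+1080) = 881/1326 = 0.664404.
SE = √(0.222971 × 0.00499097) = 0.033359.
z = (0.581301 − 0.683333)/0.033359 = -0.102032/0.033359 = -3.059.
Two-sided p-value ≈ 2·Φ(−3.059) = 0.0022. With α = 0.05, reject H₀.

z = -3.059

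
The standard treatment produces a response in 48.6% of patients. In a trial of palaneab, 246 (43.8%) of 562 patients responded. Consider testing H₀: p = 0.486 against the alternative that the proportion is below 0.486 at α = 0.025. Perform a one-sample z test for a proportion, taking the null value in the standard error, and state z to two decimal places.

z = -2.29

p̂ = 246/562 ≈ 0.4377.
SE = √(p₀(1−p₀)/n) = √(0.2498/562) = 0.0211.
z = (0.4377 − 0.486)/0.0211 = -0.0483/0.0211 = -2.29.
p-value = P(Z < -2.290) ≈ 0.0110, so at α = 0.025 we reject H₀.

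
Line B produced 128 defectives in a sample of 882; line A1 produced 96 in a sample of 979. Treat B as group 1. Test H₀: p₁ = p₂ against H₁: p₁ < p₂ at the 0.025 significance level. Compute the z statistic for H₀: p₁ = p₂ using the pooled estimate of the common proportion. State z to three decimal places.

z = 3.116

p̂₁ = 128/882 ≈ 0.145125, p̂₂ = 96/979 ≈ 0.098059.
Pooled p̂ = (128+96)/(882+979) = 224/1861 = 0.120365.
SE = √(0.105878 × 0.00215524) = 0.015106.
z = (0.145125 − 0.098059)/0.015106 = 0.047066/0.015106 = 3.116.
p-value = P(Z < 3.116) ≈ 0.9991, so at α = 0.025 we fail to reject H₀.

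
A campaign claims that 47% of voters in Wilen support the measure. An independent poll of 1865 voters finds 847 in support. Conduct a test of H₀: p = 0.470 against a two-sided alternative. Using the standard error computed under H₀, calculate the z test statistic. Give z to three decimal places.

p̂ = 847/1865 ≈ 0.454155.
Standard error under H₀: √(0.47×0.53/1865) = 0.011557.
z = (0.454155 − 0.47)/0.011557 = -0.015845/0.011557 = -1.371.
p-value = 2·P(Z > 1.371) ≈ 0.1704.

z = -1.371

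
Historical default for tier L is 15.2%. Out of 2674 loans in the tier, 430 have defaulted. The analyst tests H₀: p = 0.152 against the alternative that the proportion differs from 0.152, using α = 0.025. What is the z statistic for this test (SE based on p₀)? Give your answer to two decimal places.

p̂ = 430/2674 ≈ 0.16081.
Standard error under H₀: √(0.152×0.848/2674) = 0.00694.
z = (0.16081 − 0.152)/0.00694 = 0.00881/0.00694 = 1.27.
p-value = 2·P(Z > 1.269) ≈ 0.2046, so at α = 0.025 we fail to reject H₀.

z = 1.27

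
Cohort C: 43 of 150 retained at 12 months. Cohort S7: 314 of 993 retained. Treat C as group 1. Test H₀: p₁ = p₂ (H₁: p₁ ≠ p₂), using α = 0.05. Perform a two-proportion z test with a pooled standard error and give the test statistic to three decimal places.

p̂₁ = 43/150 = 0.28667, p̂₂ = 314/993 = 0.31621.
Pooled p̂ = (43+314)/(150+993) = 357/1143 = 0.31234.
SE = √(0.214782 × 0.00767372) = 0.04060.
z = (0.28667 − 0.31621)/0.04060 = -0.02954/0.04060 = -0.728.
Two-sided p-value ≈ 2·Φ(−0.728) = 0.4667; since p > α = 0.05, fail to reject H₀.

z = -0.728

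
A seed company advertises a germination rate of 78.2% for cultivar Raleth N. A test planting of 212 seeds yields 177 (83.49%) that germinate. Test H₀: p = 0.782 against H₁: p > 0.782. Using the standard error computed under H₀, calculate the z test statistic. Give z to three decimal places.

p̂ = 177/212 ≈ 0.83491.
Standard error under H₀: √(0.782×0.218/212) = 0.02836.
z = (0.83491 − 0.782)/0.02836 = 0.05291/0.02836 = 1.866.

z = 1.866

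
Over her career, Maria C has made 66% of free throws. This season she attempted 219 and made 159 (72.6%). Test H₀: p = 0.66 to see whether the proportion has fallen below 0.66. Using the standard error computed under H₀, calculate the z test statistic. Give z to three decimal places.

p̂ = 159/219 ≈ 0.72603.
Under H₀, SE = √(0.66·0.34/219) = √(0.00102466) = 0.03201.
z = (0.72603 − 0.66)/0.03201 = 0.06603/0.03201 = 2.063.

z = 2.063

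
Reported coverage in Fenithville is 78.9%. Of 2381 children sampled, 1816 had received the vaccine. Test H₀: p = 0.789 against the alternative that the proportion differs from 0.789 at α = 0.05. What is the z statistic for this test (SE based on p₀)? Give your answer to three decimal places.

p̂ = 1816/2381 = 0.762705.
Standard error under H₀: √(0.789×0.211/2381) = 0.008362.
z = (0.762705 − 0.789)/0.008362 = -0.026295/0.008362 = -3.145.
Two-sided p-value ≈ 2·Φ(−3.145) = 0.0017. With α = 0.05, reject H₀.

z = -3.145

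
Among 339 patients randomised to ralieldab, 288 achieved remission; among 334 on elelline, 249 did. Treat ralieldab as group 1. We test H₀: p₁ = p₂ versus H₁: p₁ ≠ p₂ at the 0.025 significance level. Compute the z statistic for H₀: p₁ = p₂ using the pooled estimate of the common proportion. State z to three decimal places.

p̂₁ = 288/339 = 0.84956, p̂₂ = 249/334 = 0.74551.
Pooled p̂ = (288+249)/(339+334) = 537/673 = 0.79792.
SE = √(0.161244 × 0.00594386) = 0.03096.
z = (0.84956 − 0.74551)/0.03096 = 0.10405/0.03096 = 3.361.
Two-sided p-value ≈ 2·Φ(−3.361) = 0.0008; since p < α = 0.025, reject H₀.

z = 3.361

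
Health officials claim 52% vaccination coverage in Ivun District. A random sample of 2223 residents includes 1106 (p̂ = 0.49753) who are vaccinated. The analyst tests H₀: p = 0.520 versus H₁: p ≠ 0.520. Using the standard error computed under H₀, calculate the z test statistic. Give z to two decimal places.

p̂ = 1106/2223 = 0.4975.
Under H₀, SE = √(0.52·0.48/2223) = √(0.000112281) = 0.0106.
z = (0.4975 − 0.52)/0.0106 = -0.0225/0.0106 = -2.12.
p-value = 2·P(Z > 2.121) ≈ 0.0339.

z = -2.12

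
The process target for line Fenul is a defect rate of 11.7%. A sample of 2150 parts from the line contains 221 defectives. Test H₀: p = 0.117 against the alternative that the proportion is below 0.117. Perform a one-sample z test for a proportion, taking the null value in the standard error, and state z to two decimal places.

z = -2.05

p̂ = 221/2150 ≈ 0.10279.
Standard error under H₀: √(0.117×0.883/2150) = 0.00693.
z = (0.10279 − 0.117)/0.00693 = -0.01421/0.00693 = -2.05.
p-value = P(Z < -2.050) ≈ 0.0202.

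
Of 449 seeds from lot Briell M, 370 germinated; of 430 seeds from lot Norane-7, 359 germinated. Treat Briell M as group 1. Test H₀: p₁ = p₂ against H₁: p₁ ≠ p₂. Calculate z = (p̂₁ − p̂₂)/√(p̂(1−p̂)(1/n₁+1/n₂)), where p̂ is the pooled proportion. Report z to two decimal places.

z = -0.43

p̂₁ = 370/449 = 0.8241, p̂₂ = 359/430 = 0.8349.
Pooled p̂ = (370+359)/(449+430) = 729/879 = 0.8294.
SE = √(p̂(1−p̂)(1/n₁+1/n₂)) = √(0.8294·0.1706·0.00455275) = √(0.00064434) = 0.0254.
z = (0.8241 − 0.8349)/0.0254 = -0.0108/0.0254 = -0.43.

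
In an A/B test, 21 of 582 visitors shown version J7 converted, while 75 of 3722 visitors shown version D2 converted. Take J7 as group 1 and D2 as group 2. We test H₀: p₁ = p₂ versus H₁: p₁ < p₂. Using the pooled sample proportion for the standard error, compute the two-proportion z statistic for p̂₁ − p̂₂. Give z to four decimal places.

p̂₁ = 21/582 ≈ 0.0360825, p̂₂ = 75/3722 ≈ 0.0201505.
Pooled p̂ = (21+75)/(582+3722) = 96/4304 = 0.0223048.
SE = √(p̂(1−p̂)(1/n₁+1/n₂)) = √(0.0223048·0.9776952·0.00198689) = √(4.33287e-05) = 0.0065825.
z = (0.0360825 − 0.0201505)/0.0065825 = 0.0159320/0.0065825 = 2.4204.

z = 2.4204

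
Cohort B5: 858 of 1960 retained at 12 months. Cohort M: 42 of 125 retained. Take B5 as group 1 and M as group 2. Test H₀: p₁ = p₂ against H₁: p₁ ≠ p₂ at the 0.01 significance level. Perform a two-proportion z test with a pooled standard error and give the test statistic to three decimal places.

p̂₁ = 858/1960 = 0.43776, p̂₂ = 42/125 = 0.33600.
Pooled p̂ = (858+42)/(1960+125) = 900/2085 = 0.43165.
SE = √(p̂(1−p̂)(1/n₁+1/n₂)) = √(0.43165·0.56835·0.0085102) = √(0.0020878) = 0.04569.
z = (0.43776 − 0.33600)/0.04569 = 0.10176/0.04569 = 2.227.
Two-sided p-value ≈ 2·Φ(−2.227) = 0.0260; since p > α = 0.01, fail to reject H₀.

z = 2.227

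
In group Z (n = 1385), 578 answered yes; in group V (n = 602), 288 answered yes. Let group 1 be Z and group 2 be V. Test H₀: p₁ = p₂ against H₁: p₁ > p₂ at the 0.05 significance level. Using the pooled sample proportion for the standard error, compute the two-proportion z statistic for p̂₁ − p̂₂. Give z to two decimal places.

z = -2.52

p̂₁ = 578/1385 ≈ 0.4173, p̂₂ = 288/602 ≈ 0.4784.
Pooled p̂ = (578+288)/(1385+602) = 866/1987 = 0.4358.
SE = √(p̂(1−p̂)(1/n₁+1/n₂)) = √(0.4358·0.5642·0.00238315) = √(0.000585975) = 0.0242.
z = (0.4173 − 0.4784)/0.0242 = -0.0611/0.0242 = -2.52.
p-value = P(Z > -2.523) ≈ 0.9942; since p > α = 0.05, fail to reject H₀.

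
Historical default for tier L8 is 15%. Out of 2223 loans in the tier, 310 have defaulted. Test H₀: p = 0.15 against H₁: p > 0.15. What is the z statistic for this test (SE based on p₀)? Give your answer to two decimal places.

p̂ = 310/2223 = 0.13945.
SE = √(p₀(1−p₀)/n) = √(0.1275/2223) = 0.00757.
z = (0.13945 − 0.15)/0.00757 = -0.01055/0.00757 = -1.39.
p-value = P(Z > -1.393) ≈ 0.9182.

z = -1.39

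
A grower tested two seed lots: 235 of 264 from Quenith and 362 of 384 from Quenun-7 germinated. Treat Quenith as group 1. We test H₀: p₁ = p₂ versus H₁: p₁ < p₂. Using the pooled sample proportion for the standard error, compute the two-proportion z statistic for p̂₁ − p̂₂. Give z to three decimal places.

z = -2.441

p̂₁ = 235/264 ≈ 0.89015, p̂₂ = 362/384 ≈ 0.94271.
Pooled p̂ = (235+362)/(264+384) = 597/648 = 0.92130.
SE = √(p̂(1−p̂)(1/n₁+1/n₂)) = √(0.92130·0.07870·0.00639205) = √(0.000463484) = 0.02153.
z = (0.89015 − 0.94271)/0.02153 = -0.05256/0.02153 = -2.441.
p-value = P(Z < -2.441) ≈ 0.0073.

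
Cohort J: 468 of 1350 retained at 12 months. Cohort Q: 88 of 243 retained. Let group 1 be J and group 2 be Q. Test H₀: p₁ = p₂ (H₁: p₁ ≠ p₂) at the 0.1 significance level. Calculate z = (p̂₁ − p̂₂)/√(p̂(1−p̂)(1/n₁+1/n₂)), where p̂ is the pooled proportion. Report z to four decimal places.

z = -0.4658

p̂₁ = 468/1350 = 0.346667, p̂₂ = 88/243 = 0.362140.
Pooled p̂ = (468+88)/(1350+243) = 556/1593 = 0.349027.
SE = √(0.227207 × 0.00485597) = 0.033216.
z = (0.346667 − 0.362140)/0.033216 = -0.015473/0.033216 = -0.4658.
p-value = 2·P(Z > 0.466) ≈ 0.6413, so at α = 0.1 we fail to reject H₀.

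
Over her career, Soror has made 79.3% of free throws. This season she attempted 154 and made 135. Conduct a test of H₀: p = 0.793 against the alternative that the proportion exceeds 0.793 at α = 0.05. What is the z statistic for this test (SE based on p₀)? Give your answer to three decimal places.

z = 2.561

p̂ = 135/154 = 0.87662.
SE = √(p₀(1−p₀)/n) = √(0.16415/154) = 0.03265.
z = (0.87662 − 0.793)/0.03265 = 0.08362/0.03265 = 2.561.
p-value = P(Z > 2.561) ≈ 0.0052; since p < α = 0.05, reject H₀.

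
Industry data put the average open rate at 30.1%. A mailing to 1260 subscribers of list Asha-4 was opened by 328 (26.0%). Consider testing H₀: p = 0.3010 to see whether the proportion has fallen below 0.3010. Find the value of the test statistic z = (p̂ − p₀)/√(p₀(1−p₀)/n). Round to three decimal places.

z = -3.148

p̂ = 328/1260 ≈ 0.260317.
Under H₀, SE = √(0.301·0.699/1260) = √(0.000166983) = 0.012922.
z = (0.260317 − 0.301)/0.012922 = -0.040683/0.012922 = -3.148.
p-value = P(Z < -3.148) ≈ 0.0008.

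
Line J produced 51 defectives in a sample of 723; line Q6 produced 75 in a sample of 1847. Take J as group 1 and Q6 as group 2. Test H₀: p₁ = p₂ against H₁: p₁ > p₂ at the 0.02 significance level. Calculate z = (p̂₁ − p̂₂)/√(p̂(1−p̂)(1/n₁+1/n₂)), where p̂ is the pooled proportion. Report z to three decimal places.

p̂₁ = 51/723 ≈ 0.070539, p̂₂ = 75/1847 ≈ 0.040606.
Pooled p̂ = (51+75)/(723+1847) = 126/2570 = 0.049027.
SE = √(0.0466236 × 0.00192454) = 0.009473.
z = (0.070539 − 0.040606)/0.009473 = 0.029933/0.009473 = 3.160.
p-value = P(Z > 3.160) ≈ 0.0008. With α = 0.02, reject H₀.

z = 3.160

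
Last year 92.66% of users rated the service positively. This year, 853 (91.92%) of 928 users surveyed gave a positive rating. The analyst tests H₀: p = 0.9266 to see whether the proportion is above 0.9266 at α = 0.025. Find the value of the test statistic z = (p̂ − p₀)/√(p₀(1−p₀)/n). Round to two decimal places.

p̂ = 853/928 ≈ 0.91918.
Standard error under H₀: √(0.9266×0.0734/928) = 0.00856.
z = (0.91918 − 0.9266)/0.00856 = -0.00742/0.00856 = -0.87.
p-value = P(Z > -0.867) ≈ 0.8069, so at α = 0.025 we fail to reject H₀.

z = -0.87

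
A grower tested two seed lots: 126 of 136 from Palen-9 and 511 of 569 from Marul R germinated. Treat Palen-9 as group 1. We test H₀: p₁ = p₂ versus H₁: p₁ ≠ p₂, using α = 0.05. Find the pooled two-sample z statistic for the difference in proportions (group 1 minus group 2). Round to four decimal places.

z = 1.0080

p̂₁ = 126/136 = 0.926471, p̂₂ = 511/569 = 0.898067.
Pooled p̂ = (126+511)/(136+569) = 637/705 = 0.903546.
SE = √(0.0871505 × 0.00911041) = 0.028178.
z = (0.926471 − 0.898067)/0.028178 = 0.028404/0.028178 = 1.0080.
p-value = 2·P(Z > 1.008) ≈ 0.3134; since p > α = 0.05, fail to reject H₀.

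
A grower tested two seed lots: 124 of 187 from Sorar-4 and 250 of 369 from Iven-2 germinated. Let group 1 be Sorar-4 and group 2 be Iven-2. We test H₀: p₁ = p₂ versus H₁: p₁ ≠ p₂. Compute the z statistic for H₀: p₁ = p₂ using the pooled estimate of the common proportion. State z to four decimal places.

p̂₁ = 124/187 = 0.663102, p̂₂ = 250/369 = 0.677507.
Pooled p̂ = (124+250)/(187+369) = 374/556 = 0.672662.
SE = √(p̂(1−p̂)(1/n₁+1/n₂)) = √(0.672662·0.327338·0.00805762) = √(0.00177419) = 0.042121.
z = (0.663102 − 0.677507)/0.042121 = -0.014405/0.042121 = -0.3420.
p-value = 2·P(Z > 0.342) ≈ 0.7324.

z = -0.3420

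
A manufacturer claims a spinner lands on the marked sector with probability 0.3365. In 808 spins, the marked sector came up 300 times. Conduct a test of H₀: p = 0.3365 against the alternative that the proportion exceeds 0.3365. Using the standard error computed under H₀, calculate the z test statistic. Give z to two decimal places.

z = 2.09

p̂ = 300/808 = 0.37129.
Under H₀, SE = √(0.3365·0.6635/808) = √(0.000276321) = 0.01662.
z = (0.37129 − 0.3365)/0.01662 = 0.03479/0.01662 = 2.09.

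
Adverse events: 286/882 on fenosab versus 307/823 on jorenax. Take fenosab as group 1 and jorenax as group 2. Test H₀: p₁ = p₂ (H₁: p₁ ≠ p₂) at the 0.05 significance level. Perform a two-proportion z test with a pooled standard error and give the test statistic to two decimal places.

z = -2.11

p̂₁ = 286/882 = 0.3243, p̂₂ = 307/823 = 0.3730.
Pooled p̂ = (286+307)/(882+823) = 593/1705 = 0.3478.
SE = √(p̂(1−p̂)(1/n₁+1/n₂)) = √(0.3478·0.6522·0.00234885) = √(0.000532803) = 0.0231.
z = (0.3243 − 0.3730)/0.0231 = -0.0487/0.0231 = -2.11.
Two-sided p-value ≈ 2·Φ(−2.113) = 0.0346, so at α = 0.05 we reject H₀.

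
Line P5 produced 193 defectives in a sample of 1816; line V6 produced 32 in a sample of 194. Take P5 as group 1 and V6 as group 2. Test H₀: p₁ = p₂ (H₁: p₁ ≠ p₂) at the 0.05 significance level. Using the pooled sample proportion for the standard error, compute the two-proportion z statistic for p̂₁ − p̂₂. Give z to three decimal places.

z = -2.464

p̂₁ = 193/1816 = 0.106278, p̂₂ = 32/194 = 0.164948.
Pooled p̂ = (193+32)/(1816+194) = 225/2010 = 0.111940.
SE = √(0.0994097 × 0.0057053) = 0.023815.
z = (0.106278 − 0.164948)/0.023815 = -0.058670/0.023815 = -2.464.
p-value = 2·P(Z > 2.464) ≈ 0.0138. With α = 0.05, reject H₀.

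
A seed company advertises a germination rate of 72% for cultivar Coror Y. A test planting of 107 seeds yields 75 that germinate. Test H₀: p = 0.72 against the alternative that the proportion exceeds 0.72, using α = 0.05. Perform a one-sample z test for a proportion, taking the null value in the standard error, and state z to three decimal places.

p̂ = 75/107 = 0.70093.
Under H₀, SE = √(0.72·0.28/107) = √(0.00188411) = 0.04341.
z = (0.70093 − 0.72)/0.04341 = -0.01907/0.04341 = -0.439.
p-value = P(Z > -0.439) ≈ 0.6698, so at α = 0.05 we fail to reject H₀.

z = -0.439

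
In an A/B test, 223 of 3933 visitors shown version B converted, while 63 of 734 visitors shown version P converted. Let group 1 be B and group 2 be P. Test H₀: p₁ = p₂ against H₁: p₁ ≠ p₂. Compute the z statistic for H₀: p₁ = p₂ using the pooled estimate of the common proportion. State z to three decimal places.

z = -3.021

p̂₁ = 223/3933 = 0.056700, p̂₂ = 63/734 = 0.085831.
Pooled p̂ = (223+63)/(3933+734) = 286/4667 = 0.061281.
SE = √(0.0575259 × 0.00161666) = 0.009644.
z = (0.056700 − 0.085831)/0.009644 = -0.029131/0.009644 = -3.021.
p-value = 2·P(Z > 3.021) ≈ 0.0025.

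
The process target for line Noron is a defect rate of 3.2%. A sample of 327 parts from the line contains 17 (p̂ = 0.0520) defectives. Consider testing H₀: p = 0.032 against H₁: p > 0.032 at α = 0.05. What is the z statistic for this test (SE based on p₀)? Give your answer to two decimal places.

p̂ = 17/327 ≈ 0.05199.
SE = √(p₀(1−p₀)/n) = √(0.030976/327) = 0.00973.
z = (0.05199 − 0.032)/0.00973 = 0.01999/0.00973 = 2.05.
p-value = P(Z > 2.054) ≈ 0.0200; since p < α = 0.05, reject H₀.

z = 2.05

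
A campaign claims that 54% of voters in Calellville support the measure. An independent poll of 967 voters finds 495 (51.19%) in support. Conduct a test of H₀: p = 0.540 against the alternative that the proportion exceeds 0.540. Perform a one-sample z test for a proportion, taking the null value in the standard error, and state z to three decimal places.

p̂ = 495/967 = 0.51189.
SE = √(p₀(1−p₀)/n) = √(0.2484/967) = 0.01603.
z = (0.51189 − 0.54)/0.01603 = -0.02811/0.01603 = -1.754.

z = -1.754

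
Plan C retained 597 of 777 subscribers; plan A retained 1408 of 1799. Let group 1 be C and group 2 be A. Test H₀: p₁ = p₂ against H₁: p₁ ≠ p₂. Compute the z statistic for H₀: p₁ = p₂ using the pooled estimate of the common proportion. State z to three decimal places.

z = -0.803

p̂₁ = 597/777 = 0.76834, p̂₂ = 1408/1799 = 0.78266.
Pooled p̂ = (597+1408)/(777+1799) = 2005/2576 = 0.77834.
SE = √(0.172528 × 0.00184287) = 0.01783.
z = (0.76834 − 0.78266)/0.01783 = -0.01432/0.01783 = -0.803.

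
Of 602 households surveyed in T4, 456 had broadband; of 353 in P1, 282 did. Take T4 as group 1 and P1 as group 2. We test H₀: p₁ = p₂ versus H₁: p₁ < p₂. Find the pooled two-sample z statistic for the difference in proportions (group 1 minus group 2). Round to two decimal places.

p̂₁ = 456/602 = 0.7575, p̂₂ = 282/353 = 0.7989.
Pooled p̂ = (456+282)/(602+353) = 738/955 = 0.7728.
SE = √(p̂(1−p̂)(1/n₁+1/n₂)) = √(0.7728·0.2272·0.00449399) = √(0.000789117) = 0.0281.
z = (0.7575 − 0.7989)/0.0281 = -0.0414/0.0281 = -1.47.
p-value = P(Z < -1.473) ≈ 0.0703.

z = -1.47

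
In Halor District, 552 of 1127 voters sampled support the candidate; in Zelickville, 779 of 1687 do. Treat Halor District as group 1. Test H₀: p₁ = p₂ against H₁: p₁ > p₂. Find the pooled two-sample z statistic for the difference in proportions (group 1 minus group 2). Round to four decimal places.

p̂₁ = 552/1127 ≈ 0.489796, p̂₂ = 779/1687 ≈ 0.461766.
Pooled p̂ = (552+779)/(1127+1687) = 1331/2814 = 0.472992.
SE = √(0.249271 × 0.00148008) = 0.019208.
z = (0.489796 − 0.461766)/0.019208 = 0.028030/0.019208 = 1.4593.
p-value = P(Z > 1.459) ≈ 0.0722.

z = 1.4593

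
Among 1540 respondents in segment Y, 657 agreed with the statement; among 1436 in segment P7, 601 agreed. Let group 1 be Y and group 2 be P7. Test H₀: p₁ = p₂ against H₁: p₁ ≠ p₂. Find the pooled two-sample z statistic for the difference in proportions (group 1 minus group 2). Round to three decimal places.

p̂₁ = 657/1540 ≈ 0.42662, p̂₂ = 601/1436 ≈ 0.41852.
Pooled p̂ = (657+601)/(1540+1436) = 1258/2976 = 0.42272.
SE = √(0.244027 × 0.00134573) = 0.01812.
z = (0.42662 − 0.41852)/0.01812 = 0.00810/0.01812 = 0.447.
Two-sided p-value ≈ 2·Φ(−0.447) = 0.6549.

z = 0.447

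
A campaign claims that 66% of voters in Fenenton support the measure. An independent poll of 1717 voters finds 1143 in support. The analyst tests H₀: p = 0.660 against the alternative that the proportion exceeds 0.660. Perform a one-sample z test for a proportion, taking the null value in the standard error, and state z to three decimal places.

p̂ = 1143/1717 = 0.665696.
Under H₀, SE = √(0.66·0.34/1717) = √(0.000130693) = 0.011432.
z = (0.665696 − 0.66)/0.011432 = 0.005696/0.011432 = 0.498.
p-value = P(Z > 0.498) ≈ 0.3092.

z = 0.498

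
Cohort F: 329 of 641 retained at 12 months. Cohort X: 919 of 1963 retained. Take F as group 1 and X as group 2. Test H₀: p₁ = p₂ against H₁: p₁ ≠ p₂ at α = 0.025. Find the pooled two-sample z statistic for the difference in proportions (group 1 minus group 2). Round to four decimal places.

z = 1.9845

p̂₁ = 329/641 ≈ 0.513261, p̂₂ = 919/1963 ≈ 0.468161.
Pooled p̂ = (329+919)/(641+1963) = 1248/2604 = 0.479263.
SE = √(0.24957 × 0.00206949) = 0.022726.
z = (0.513261 − 0.468161)/0.022726 = 0.045100/0.022726 = 1.9845.
p-value = 2·P(Z > 1.984) ≈ 0.0472; since p > α = 0.025, fail to reject H₀.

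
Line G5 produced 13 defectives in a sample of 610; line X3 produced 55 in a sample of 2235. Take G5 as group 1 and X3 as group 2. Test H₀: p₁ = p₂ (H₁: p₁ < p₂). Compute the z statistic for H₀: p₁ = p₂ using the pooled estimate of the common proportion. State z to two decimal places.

z = -0.47

p̂₁ = 13/610 ≈ 0.0213, p̂₂ = 55/2235 ≈ 0.0246.
Pooled p̂ = (13+55)/(610+2235) = 68/2845 = 0.0239.
SE = √(0.0233303 × 0.00208677) = 0.0070.
z = (0.0213 − 0.0246)/0.0070 = -0.0033/0.0070 = -0.47.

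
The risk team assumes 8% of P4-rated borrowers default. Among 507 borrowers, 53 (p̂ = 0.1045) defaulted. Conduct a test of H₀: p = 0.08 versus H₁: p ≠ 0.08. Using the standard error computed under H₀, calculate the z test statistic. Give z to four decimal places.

p̂ = 53/507 ≈ 0.1045365.
SE = √(p₀(1−p₀)/n) = √(0.0736/507) = 0.0120486.
z = (0.1045365 − 0.08)/0.0120486 = 0.0245365/0.0120486 = 2.0365.
Two-sided p-value ≈ 2·Φ(−2.036) = 0.0417.

z = 2.0365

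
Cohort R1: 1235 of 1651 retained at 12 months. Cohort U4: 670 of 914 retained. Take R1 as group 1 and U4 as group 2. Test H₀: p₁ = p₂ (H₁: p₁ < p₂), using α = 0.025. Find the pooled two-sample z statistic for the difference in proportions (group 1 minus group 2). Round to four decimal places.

z = 0.8317

p̂₁ = 1235/1651 = 0.748031, p̂₂ = 670/914 = 0.733042.
Pooled p̂ = (1235+670)/(1651+914) = 1905/2565 = 0.742690.
SE = √(0.191102 × 0.00169979) = 0.018023.
z = (0.748031 − 0.733042)/0.018023 = 0.014989/0.018023 = 0.8317.
p-value = P(Z < 0.832) ≈ 0.7972. With α = 0.025, fail to reject H₀.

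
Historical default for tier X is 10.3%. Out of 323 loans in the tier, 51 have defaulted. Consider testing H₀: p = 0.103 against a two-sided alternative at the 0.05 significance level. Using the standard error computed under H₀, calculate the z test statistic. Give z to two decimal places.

z = 3.25

p̂ = 51/323 = 0.1579.
SE = √(p₀(1−p₀)/n) = √(0.092391/323) = 0.0169.
z = (0.1579 − 0.103)/0.0169 = 0.0549/0.0169 = 3.25.
p-value = 2·P(Z > 3.246) ≈ 0.0012; since p < α = 0.05, reject H₀.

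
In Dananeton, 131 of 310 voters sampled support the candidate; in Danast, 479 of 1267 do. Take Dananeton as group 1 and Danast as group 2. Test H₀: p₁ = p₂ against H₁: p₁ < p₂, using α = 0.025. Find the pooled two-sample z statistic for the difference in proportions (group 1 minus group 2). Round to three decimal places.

p̂₁ = 131/310 ≈ 0.42258, p̂₂ = 479/1267 ≈ 0.37806.
Pooled p̂ = (131+479)/(310+1267) = 610/1577 = 0.38681.
SE = √(p̂(1−p̂)(1/n₁+1/n₂)) = √(0.38681·0.61319·0.00401507) = √(0.000952327) = 0.03086.
z = (0.42258 − 0.37806)/0.03086 = 0.04452/0.03086 = 1.443.
p-value = P(Z < 1.443) ≈ 0.9255, so at α = 0.025 we fail to reject H₀.

z = 1.443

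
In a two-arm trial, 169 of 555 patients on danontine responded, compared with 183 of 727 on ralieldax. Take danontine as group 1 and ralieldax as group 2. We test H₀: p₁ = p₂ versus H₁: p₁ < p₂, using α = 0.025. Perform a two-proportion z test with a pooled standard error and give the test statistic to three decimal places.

p̂₁ = 169/555 = 0.30450, p̂₂ = 183/727 = 0.25172.
Pooled p̂ = (169+183)/(555+727) = 352/1282 = 0.27457.
SE = √(0.199182 × 0.00317732) = 0.02516.
z = (0.30450 − 0.25172)/0.02516 = 0.05278/0.02516 = 2.098.
p-value = P(Z < 2.098) ≈ 0.9821; since p > α = 0.025, fail to reject H₀.

z = 2.098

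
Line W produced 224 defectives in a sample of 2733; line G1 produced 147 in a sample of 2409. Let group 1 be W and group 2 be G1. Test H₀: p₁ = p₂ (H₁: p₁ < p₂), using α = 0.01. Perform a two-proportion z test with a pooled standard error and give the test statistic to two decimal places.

z = 2.90

p̂₁ = 224/2733 = 0.08196, p̂₂ = 147/2409 = 0.06102.
Pooled p̂ = (224+147)/(2733+2409) = 371/5142 = 0.07215.
SE = √(0.0669452 × 0.000781008) = 0.00723.
z = (0.08196 − 0.06102)/0.00723 = 0.02094/0.00723 = 2.90.
p-value = P(Z < 2.896) ≈ 0.9981. With α = 0.01, fail to reject H₀.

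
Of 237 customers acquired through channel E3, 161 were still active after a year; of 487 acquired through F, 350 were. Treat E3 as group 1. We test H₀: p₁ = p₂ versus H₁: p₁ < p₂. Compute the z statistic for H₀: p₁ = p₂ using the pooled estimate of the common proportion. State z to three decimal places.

z = -1.091

p̂₁ = 161/237 ≈ 0.67932, p̂₂ = 350/487 ≈ 0.71869.
Pooled p̂ = (161+350)/(237+487) = 511/724 = 0.70580.
SE = √(0.207646 × 0.0062728) = 0.03609.
z = (0.67932 − 0.71869)/0.03609 = -0.03937/0.03609 = -1.091.
p-value = P(Z < -1.091) ≈ 0.1377.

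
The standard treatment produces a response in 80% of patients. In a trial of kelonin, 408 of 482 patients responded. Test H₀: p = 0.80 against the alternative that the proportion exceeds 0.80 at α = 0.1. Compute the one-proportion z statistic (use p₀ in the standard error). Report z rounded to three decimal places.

z = 2.551

p̂ = 408/482 = 0.846473.
Standard error under H₀: √(0.8×0.2/482) = 0.018220.
z = (0.846473 − 0.8)/0.018220 = 0.046473/0.018220 = 2.551.
p-value = P(Z > 2.551) ≈ 0.0054. With α = 0.1, reject H₀.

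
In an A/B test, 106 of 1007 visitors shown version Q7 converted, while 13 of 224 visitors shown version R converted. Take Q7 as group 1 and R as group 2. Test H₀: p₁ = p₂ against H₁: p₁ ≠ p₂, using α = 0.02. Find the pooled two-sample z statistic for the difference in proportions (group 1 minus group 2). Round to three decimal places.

z = 2.163

p̂₁ = 106/1007 = 0.10526, p̂₂ = 13/224 = 0.05804.
Pooled p̂ = (106+13)/(1007+224) = 119/1231 = 0.09667.
SE = √(0.0873244 × 0.00545733) = 0.02183.
z = (0.10526 − 0.05804)/0.02183 = 0.04722/0.02183 = 2.163.
p-value = 2·P(Z > 2.163) ≈ 0.0305; since p > α = 0.02, fail to reject H₀.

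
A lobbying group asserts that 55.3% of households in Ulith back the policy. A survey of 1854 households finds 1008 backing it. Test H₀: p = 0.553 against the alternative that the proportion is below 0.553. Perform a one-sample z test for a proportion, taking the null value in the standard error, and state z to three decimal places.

p̂ = 1008/1854 ≈ 0.54369.
Standard error under H₀: √(0.553×0.447/1854) = 0.01155.
z = (0.54369 − 0.553)/0.01155 = -0.00931/0.01155 = -0.806.

z = -0.806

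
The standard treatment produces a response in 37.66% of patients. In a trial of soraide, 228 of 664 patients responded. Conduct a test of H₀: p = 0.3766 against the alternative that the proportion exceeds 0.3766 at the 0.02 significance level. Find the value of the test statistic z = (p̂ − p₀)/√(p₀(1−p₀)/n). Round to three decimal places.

p̂ = 228/664 = 0.343373.
Under H₀, SE = √(0.3766·0.6234/664) = √(0.000353573) = 0.018804.
z = (0.343373 − 0.3766)/0.018804 = -0.033227/0.018804 = -1.767.
p-value = P(Z > -1.767) ≈ 0.9614. With α = 0.02, fail to reject H₀.

z = -1.767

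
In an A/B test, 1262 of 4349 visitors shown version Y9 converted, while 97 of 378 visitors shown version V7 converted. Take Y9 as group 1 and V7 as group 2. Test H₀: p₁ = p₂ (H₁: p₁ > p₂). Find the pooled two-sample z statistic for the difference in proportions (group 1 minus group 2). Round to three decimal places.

z = 1.383

p̂₁ = 1262/4349 ≈ 0.29018, p̂₂ = 97/378 ≈ 0.25661.
Pooled p̂ = (1262+97)/(4349+378) = 1359/4727 = 0.28750.
SE = √(0.204843 × 0.00287544) = 0.02427.
z = (0.29018 − 0.25661)/0.02427 = 0.03357/0.02427 = 1.383.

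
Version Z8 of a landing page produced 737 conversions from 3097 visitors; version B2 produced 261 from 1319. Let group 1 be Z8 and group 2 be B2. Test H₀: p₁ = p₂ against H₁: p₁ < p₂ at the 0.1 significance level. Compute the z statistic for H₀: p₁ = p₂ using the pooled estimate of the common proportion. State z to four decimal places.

z = 2.9157

p̂₁ = 737/3097 = 0.2379722, p̂₂ = 261/1319 = 0.1978772.
Pooled p̂ = (737+261)/(3097+1319) = 998/4416 = 0.2259964.
SE = √(0.174922 × 0.00108104) = 0.0137513.
z = (0.2379722 − 0.1978772)/0.0137513 = 0.0400950/0.0137513 = 2.9157.
p-value = P(Z < 2.916) ≈ 0.9982. With α = 0.1, fail to reject H₀.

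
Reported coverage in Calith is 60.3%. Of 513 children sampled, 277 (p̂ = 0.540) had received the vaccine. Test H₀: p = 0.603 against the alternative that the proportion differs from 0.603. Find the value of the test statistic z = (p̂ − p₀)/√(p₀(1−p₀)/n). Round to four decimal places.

p̂ = 277/513 = 0.539961.
Under H₀, SE = √(0.603·0.397/513) = √(0.000466649) = 0.021602.
z = (0.539961 − 0.603)/0.021602 = -0.063039/0.021602 = -2.9182.

z = -2.9182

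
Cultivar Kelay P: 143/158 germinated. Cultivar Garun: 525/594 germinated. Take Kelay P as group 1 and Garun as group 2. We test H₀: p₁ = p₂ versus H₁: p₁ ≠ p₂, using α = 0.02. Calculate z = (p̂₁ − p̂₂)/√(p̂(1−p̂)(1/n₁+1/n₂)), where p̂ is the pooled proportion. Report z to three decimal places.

z = 0.753

p̂₁ = 143/158 ≈ 0.905063, p̂₂ = 525/594 ≈ 0.883838.
Pooled p̂ = (143+525)/(158+594) = 668/752 = 0.888298.
SE = √(0.0992248 × 0.00801262) = 0.028197.
z = (0.905063 − 0.883838)/0.028197 = 0.021225/0.028197 = 0.753.
Two-sided p-value ≈ 2·Φ(−0.753) = 0.4516; since p > α = 0.02, fail to reject H₀.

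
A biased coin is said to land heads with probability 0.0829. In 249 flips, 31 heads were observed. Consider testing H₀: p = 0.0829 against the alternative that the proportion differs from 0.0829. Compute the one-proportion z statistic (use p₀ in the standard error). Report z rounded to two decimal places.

z = 2.38

p̂ = 31/249 ≈ 0.1245.
Under H₀, SE = √(0.0829·0.9171/249) = √(0.000305332) = 0.0175.
z = (0.1245 − 0.0829)/0.0175 = 0.0416/0.0175 = 2.38.
p-value = 2·P(Z > 2.381) ≈ 0.0173.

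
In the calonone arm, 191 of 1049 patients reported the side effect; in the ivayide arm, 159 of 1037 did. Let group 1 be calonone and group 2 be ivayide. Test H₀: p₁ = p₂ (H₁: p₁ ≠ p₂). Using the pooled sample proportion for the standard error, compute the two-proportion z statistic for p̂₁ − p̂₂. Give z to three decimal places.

z = 1.757

p̂₁ = 191/1049 ≈ 0.18208, p̂₂ = 159/1037 ≈ 0.15333.
Pooled p̂ = (191+159)/(1049+1037) = 350/2086 = 0.16779.
SE = √(0.139633 × 0.00191761) = 0.01636.
z = (0.18208 − 0.15333)/0.01636 = 0.02875/0.01636 = 1.757.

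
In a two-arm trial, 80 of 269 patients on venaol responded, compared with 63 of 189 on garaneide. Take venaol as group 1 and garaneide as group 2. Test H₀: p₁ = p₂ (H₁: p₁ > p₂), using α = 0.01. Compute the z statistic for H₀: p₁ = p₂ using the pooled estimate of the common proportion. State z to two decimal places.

z = -0.82

p̂₁ = 80/269 ≈ 0.2974, p̂₂ = 63/189 ≈ 0.3333.
Pooled p̂ = (80+63)/(269+189) = 143/458 = 0.3122.
SE = √(p̂(1−p̂)(1/n₁+1/n₂)) = √(0.3122·0.6878·0.00900848) = √(0.00193449) = 0.0440.
z = (0.2974 − 0.3333)/0.0440 = -0.0359/0.0440 = -0.82.
p-value = P(Z > -0.817) ≈ 0.7930; since p > α = 0.01, fail to reject H₀.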